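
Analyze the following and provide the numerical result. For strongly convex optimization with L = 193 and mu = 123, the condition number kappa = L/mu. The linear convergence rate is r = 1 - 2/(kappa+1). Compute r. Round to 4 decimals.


Step 1: Compute the condition number.
kappa = L/mu = 193/123 = 1.5691
Step 2: Compute the convergence rate.
r = 1 - 2/(kappa + 1) = 1 - 2*mu/(L + mu) = (L - mu)/(L + mu) = 70/316 = 0.2215


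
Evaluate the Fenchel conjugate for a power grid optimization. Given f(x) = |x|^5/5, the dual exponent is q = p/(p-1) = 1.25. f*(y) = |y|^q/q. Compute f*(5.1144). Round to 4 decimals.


The conjugate exponent q satisfies 1/p + 1/q = 1.
p = 5, so q = 5/(5 - 1) = 1.25
|y|^q = 5.1144^1.25 = 7.6912
f*(5.1144) = 7.6912 / 1.25 = 6.1529


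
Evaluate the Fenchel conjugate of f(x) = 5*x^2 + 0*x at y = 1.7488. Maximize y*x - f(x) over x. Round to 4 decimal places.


f*(y) = sup_x {y*x - a*x^2 - b*x} = sup_x {(y-b)*x - a*x^2}
FOC: (y - b) - 2a*x = 0 => x* = (y - b)/(2a)
x* = (1.7488 - 0)/(2*5) = 0.1749
f*(1.7488) = (y-b)^2/(4a) = (1.7488 - 0)^2/(4*5)
= 3.0583/20 = 0.1529


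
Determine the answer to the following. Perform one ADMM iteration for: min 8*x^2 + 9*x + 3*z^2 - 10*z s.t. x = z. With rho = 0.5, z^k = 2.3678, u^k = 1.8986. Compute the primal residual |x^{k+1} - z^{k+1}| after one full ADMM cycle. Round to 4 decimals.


ADMM iteration with rho = 0.5, z^k = 2.3678, u^k = 1.8986
Step 1: x-update.
Minimize 8*x^2 + 9*x + (0.5/2)*(x - 2.3678 + 1.8986)^2
FOC: (2*8 + 0.5)*x = -9 + 0.5*(2.3678 - 1.8986)
x^{k+1} = -0.5312
Step 2: z-update.
Minimize 3*z^2 - 10*z + (0.5/2)*(-0.5312 - z + 1.8986)^2
FOC: (2*3 + 0.5)*z = 10 + 0.5*(-0.5312 + 1.8986)
z^{k+1} = 1.6436
Step 3: u-update.
u^{k+1} = 1.8986 - 0.5312 - 1.6436 = -0.2763
Step 4: Primal residual = |-0.5312 - 1.6436| = 2.1749


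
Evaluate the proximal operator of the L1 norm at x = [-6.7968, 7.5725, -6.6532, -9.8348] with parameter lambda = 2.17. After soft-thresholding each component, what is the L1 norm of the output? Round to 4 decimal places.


Soft-thresholding with lambda = 2.17:
prox(-6.7968) = sign(-6.7968)*max(|-6.7968| - 2.17, 0) = -4.6268
prox(7.5725) = sign(7.5725)*max(|7.5725| - 2.17, 0) = 5.4025
prox(-6.6532) = sign(-6.6532)*max(|-6.6532| - 2.17, 0) = -4.4832
prox(-9.8348) = sign(-9.8348)*max(|-9.8348| - 2.17, 0) = -7.6648
prox(x) = [-4.6268, 5.4025, -4.4832, -7.6648]
||prox(x)||_1 = 4.6268 + 5.4025 + 4.4832 + 7.6648 = 22.1773


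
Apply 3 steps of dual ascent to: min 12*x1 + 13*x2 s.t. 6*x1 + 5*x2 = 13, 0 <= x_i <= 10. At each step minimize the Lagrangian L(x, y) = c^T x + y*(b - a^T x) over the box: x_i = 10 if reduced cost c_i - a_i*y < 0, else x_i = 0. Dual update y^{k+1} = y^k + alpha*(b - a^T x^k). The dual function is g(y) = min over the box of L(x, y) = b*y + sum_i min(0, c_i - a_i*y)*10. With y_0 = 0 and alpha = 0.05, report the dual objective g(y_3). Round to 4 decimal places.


Dual ascent for LP: min 12*x1 + 13*x2, 6*x1 + 5*x2 = 13, 0 <= x_i <= 10
Step 1: y^k = 0.0, reduced costs: (12.0, 13.0)
  x^k = (0.0, 0.0), subgradient = b - a^T x = 13.0
  y^{k+1} = 0.0 + 0.05*13.0 = 0.65
Step 2: y^k = 0.65, reduced costs: (8.1, 9.75)
  x^k = (0.0, 0.0), subgradient = b - a^T x = 13.0
  y^{k+1} = 0.65 + 0.05*13.0 = 1.3
Step 3: y^k = 1.3, reduced costs: (4.2, 6.5)
  x^k = (0.0, 0.0), subgradient = b - a^T x = 13.0
  y^{k+1} = 1.3 + 0.05*13.0 = 1.95
Dual objective at y_3 = 1.95: reduced costs (0.3, 3.25), box minimizer x = (0.0, 0.0)
g(y_3) = b*y + (c1 - a1*y)*x1 + (c2 - a2*y)*x2 = 13*1.95 + 0.3*0.0 + 3.25*0.0 = 25.35 + 0.0 + 0.0 = 25.35


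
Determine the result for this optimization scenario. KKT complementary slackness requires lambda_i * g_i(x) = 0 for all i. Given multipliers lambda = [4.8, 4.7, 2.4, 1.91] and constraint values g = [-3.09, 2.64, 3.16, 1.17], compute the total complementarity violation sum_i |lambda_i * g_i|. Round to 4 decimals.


KKT complementary slackness check:
lambda_1 * g_1 = 4.8 * -3.09 = -14.832
lambda_2 * g_2 = 4.7 * 2.64 = 12.408
lambda_3 * g_3 = 2.4 * 3.16 = 7.584
lambda_4 * g_4 = 1.91 * 1.17 = 2.2347
Total violation = 14.832 + 12.408 + 7.584 + 2.2347 = 37.0587


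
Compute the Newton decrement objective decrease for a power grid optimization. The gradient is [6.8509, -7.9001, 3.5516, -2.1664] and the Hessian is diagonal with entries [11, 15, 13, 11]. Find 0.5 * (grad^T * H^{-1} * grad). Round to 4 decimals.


Step 1: H is diagonal, so H^(-1) * g = [0.6228, -0.5267, 0.2732, -0.1969].
Step 2: g^T H^(-1) g = sum_i g_i^2 / H_ii
  = (6.8509)^2/11 + (-7.9001)^2/15 + (3.5516)^2/13 + (-2.1664)^2/11
  = 4.2668 + 4.1608 + 0.9703 + 0.4267 = 9.8245
Step 3: Objective decrease = 0.5 * g^T H^(-1) g = 4.9123


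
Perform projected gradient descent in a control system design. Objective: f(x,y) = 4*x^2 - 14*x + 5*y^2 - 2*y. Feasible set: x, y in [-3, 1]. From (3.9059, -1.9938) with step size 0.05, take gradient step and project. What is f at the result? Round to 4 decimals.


Step 1: Compute gradient at (3.9059, -1.9938).
grad_x = 2*4*3.9059 - 14 = 17.2472
grad_y = 2*5*-1.9938 - 2 = -21.938
Step 2: Gradient step.
x_raw = 3.9059 - 0.05*17.2472 = 3.0435
y_raw = -1.9938 - 0.05*-21.938 = -0.8969
Step 3: Project onto [-3, 1].
x_proj = clip(3.0435) = 1.0
y_proj = clip(-0.8969) = -0.8969
Step 4: Evaluate f.
f(1.0, -0.8969) = -4.1841


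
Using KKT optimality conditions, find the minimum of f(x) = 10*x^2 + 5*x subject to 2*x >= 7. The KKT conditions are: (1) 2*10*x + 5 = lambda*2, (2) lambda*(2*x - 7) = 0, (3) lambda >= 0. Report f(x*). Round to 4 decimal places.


Step 1: Try lambda = 0 (constraint inactive).
x_unc = -5/(2*10) = -0.25
Check: 2*-0.25 = -0.5 < 7 -- violated!
Step 2: Constraint must be active: 2*x = 7
x* = 7/2 = 3.5
lambda = (2*10*3.5 + 5)/2 = 37.5
Step 3: Compute optimal value.
f(x*) = 10*3.5^2 + 5*3.5 = 140.0


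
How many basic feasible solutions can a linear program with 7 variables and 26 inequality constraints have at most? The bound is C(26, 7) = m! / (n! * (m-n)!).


Each vertex corresponds to some choice of n active constraints out of m, so the number of vertices is at most C(m, n) = m! / (n!(m-n)!).
m = 26, n = 7
Numerator: 26 * 25 * 24 * 23 * 22 * 21 * 20
Denominator: 7! = 5040
C(26, 7) = 657800


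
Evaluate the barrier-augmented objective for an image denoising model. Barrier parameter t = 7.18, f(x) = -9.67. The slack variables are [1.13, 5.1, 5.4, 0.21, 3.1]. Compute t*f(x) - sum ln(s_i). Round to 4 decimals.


Step 1: Compute log-barrier.
ln values: [0.1222, 1.6292, 1.6864, -1.5606, 1.1314]
phi = -(0.1222 + 1.6292 + 1.6864 - 1.5606 + 1.1314) = -3.0086
Step 2: Compute augmented objective.
t*f(x) = 7.18*-9.67 = -69.4306
Total = -69.4306 - 3.0086 = -72.4392


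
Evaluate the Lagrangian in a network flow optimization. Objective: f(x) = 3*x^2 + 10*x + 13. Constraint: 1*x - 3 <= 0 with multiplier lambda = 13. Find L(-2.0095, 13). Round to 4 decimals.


Step 1: Evaluate f(x).
f(-2.0095) = 3*(-2.0095)^2 + 10*(-2.0095) + 13 = 5.0193
Step 2: Evaluate g(x).
g(-2.0095) = 1*-2.0095 - 3 = -5.0095
Step 3: Compute Lagrangian.
L = 5.0193 + 13*-5.0095 = -60.1042


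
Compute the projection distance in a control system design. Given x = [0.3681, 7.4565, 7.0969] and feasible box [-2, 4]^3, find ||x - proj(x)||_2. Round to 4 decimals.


Project each component onto [-2, 4].
clip(0.3681) = 0.3681, clip(7.4565) = 4.0, clip(7.0969) = 4.0
Projection = [0.3681, 4.0, 4.0]
Squared diffs: [0.0, 11.9474, 9.5908]
Distance = sqrt(21.5382) = 4.6409


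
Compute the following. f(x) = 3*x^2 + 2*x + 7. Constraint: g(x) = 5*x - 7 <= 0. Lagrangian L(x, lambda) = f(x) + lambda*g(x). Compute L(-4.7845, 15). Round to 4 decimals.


Step 1: Evaluate f(x).
f(-4.7845) = 3*(-4.7845)^2 + 2*(-4.7845) + 7 = 66.1053
Step 2: Evaluate g(x).
g(-4.7845) = 5*-4.7845 - 7 = -30.9225
Step 3: Compute Lagrangian.
L = 66.1053 + 15*-30.9225 = -397.7322


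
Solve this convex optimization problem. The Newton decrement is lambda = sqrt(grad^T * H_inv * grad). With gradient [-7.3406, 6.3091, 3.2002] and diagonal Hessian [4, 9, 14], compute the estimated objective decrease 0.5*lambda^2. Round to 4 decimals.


Step 1: H is diagonal, so H^(-1) * g = [-1.8352, 0.701, 0.2286].
Step 2: g^T H^(-1) g = sum_i g_i^2 / H_ii
  = (-7.3406)^2/4 + (6.3091)^2/9 + (3.2002)^2/14
  = 13.4711 + 4.4227 + 0.7315 = 18.6254
Step 3: Objective decrease = 0.5 * g^T H^(-1) g = 9.3127


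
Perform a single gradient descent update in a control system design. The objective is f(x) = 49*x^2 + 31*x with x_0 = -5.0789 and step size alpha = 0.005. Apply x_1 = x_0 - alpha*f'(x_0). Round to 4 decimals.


We compute the gradient at x_0 and apply the update.
f'(x) = 98*x + 31
f'(-5.0789) = 98*-5.0789 + 31 = -466.7322
x_1 = -5.0789 - 0.005*-466.7322 = -2.7452


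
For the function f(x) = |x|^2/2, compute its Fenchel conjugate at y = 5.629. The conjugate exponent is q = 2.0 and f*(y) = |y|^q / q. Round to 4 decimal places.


The conjugate exponent q satisfies 1/p + 1/q = 1.
p = 2, so q = 2/(2 - 1) = 2.0
|y|^q = 5.629^2.0 = 31.6856
f*(5.629) = 31.6856 / 2.0 = 15.8428


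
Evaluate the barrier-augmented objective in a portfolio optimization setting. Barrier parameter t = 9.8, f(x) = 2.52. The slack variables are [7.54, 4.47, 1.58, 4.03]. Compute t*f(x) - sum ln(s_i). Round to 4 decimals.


Step 1: Compute log-barrier.
ln values: [2.0202, 1.4974, 0.4574, 1.3938]
phi = -(2.0202 + 1.4974 + 0.4574 + 1.3938) = -5.3688
Step 2: Compute augmented objective.
t*f(x) = 9.8*2.52 = 24.696
Total = 24.696 - 5.3688 = 19.3272


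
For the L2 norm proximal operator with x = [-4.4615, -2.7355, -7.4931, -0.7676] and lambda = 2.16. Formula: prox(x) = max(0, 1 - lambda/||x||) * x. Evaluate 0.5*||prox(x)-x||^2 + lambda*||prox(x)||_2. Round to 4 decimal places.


Step 1: Compute ||x||.
||x|| = 9.1719
Step 2: Compute scaling factor.
scale = max(0, 1 - 2.16/9.1719) = 0.7645
Step 3: prox(x) = [-3.4108, -2.0913, -5.7285, -0.5868]
||prox(x)|| = 7.0119
Step 4: Proximal objective.
0.5*||prox-x||^2 = 2.3328
lambda*||prox|| = 15.1457
Total = 17.4785


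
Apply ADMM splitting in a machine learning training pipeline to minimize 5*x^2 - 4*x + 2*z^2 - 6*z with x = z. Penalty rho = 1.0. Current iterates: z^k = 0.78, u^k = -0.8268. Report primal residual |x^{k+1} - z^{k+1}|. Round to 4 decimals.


ADMM iteration with rho = 1.0, z^k = 0.78, u^k = -0.8268
Step 1: x-update.
Minimize 5*x^2 - 4*x + (1.0/2)*(x - 0.78 - 0.8268)^2
FOC: (2*5 + 1.0)*x = 4 + 1.0*(0.78 + 0.8268)
x^{k+1} = 0.5097
Step 2: z-update.
Minimize 2*z^2 - 6*z + (1.0/2)*(0.5097 - z - 0.8268)^2
FOC: (2*2 + 1.0)*z = 6 + 1.0*(0.5097 - 0.8268)
z^{k+1} = 1.1366
Step 3: u-update.
u^{k+1} = -0.8268 + 0.5097 - 1.1366 = -1.4537
Step 4: Primal residual = |0.5097 - 1.1366| = 0.6269


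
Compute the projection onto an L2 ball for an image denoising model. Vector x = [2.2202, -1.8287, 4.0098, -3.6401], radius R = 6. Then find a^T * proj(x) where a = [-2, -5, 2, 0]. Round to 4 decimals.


Step 1: Compute ||x|| (intermediates to 6 decimals).
||x|| = sqrt(2.2202^2 + (-1.8287)^2 + 4.0098^2 + (-3.6401)^2) = 6.132068
Step 2: Project.
Since ||x|| > R, scale = R/||x|| = 6/6.132068 = 0.978463, proj(x) = scale * x
proj(x) = [2.172384, -1.789315, 3.923441, -3.561703]
Step 3: Dot product.
a^T * proj(x) = -2*2.172384 - 5*(-1.789315) + 2*3.923441 + 0*(-3.561703) = 12.4487


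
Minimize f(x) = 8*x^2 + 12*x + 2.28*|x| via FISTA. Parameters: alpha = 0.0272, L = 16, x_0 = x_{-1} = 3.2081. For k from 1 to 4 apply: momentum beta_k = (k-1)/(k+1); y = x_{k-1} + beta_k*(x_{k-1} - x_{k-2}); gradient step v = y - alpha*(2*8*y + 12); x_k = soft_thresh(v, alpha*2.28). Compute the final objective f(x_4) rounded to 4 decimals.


FISTA on f(x) = 8*x^2 + 12*x + 2.28*|x|
L = 16, alpha = 0.0272
Iteration 1: beta = 0.0, y = 3.2081 + 0.0*(3.2081 - 3.2081) = 3.2081
  grad(y) = 63.3296, v = y - alpha*grad = 1.4855
  prox(v) = soft_thresh(1.4855, 0.062) = 1.4235
Iteration 2: beta = 0.3333, y = 1.4235 + 0.3333*(1.4235 - 3.2081) = 0.8287
  grad(y) = 25.2585, v = y - alpha*grad = 0.1416
  prox(v) = soft_thresh(0.1416, 0.062) = 0.0796
Iteration 3: beta = 0.5, y = 0.0796 + 0.5*(0.0796 - 1.4235) = -0.5923
  grad(y) = 2.5225, v = y - alpha*grad = -0.661
  prox(v) = soft_thresh(-0.661, 0.062) = -0.5989
Iteration 4: beta = 0.6, y = -0.5989 + 0.6*(-0.5989 - 0.0796) = -1.0061
  grad(y) = -4.0971, v = y - alpha*grad = -0.8946
  prox(v) = soft_thresh(-0.8946, 0.062) = -0.8326
f(x_4) = 8*(-0.8326)^2 + 12*(-0.8326) + 2.28*|-0.8326| = -2.547


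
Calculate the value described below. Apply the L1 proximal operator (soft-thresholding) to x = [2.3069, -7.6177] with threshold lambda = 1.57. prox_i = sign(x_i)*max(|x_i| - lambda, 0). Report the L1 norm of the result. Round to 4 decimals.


Soft-thresholding with lambda = 1.57:
prox(2.3069) = sign(2.3069)*max(|2.3069| - 1.57, 0) = 0.7369
prox(-7.6177) = sign(-7.6177)*max(|-7.6177| - 1.57, 0) = -6.0477
prox(x) = [0.7369, -6.0477]
||prox(x)||_1 = 0.7369 + 6.0477 = 6.7846


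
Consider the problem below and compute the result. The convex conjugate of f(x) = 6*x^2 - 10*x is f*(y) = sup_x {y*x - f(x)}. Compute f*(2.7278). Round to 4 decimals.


f*(y) = sup_x {y*x - a*x^2 - b*x} = sup_x {(y-b)*x - a*x^2}
FOC: (y - b) - 2a*x = 0 => x* = (y - b)/(2a)
x* = (2.7278 + 10)/(2*6) = 1.0607
f*(2.7278) = (y-b)^2/(4a) = (2.7278 + 10)^2/(4*6)
= 161.9969/24 = 6.7499


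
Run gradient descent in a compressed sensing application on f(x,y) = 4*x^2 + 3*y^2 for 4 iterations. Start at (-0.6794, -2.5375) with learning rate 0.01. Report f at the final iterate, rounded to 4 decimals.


Gradient descent on f(x,y) = 4*x^2 + 3*y^2.
Starting point: (-0.6794, -2.5375), alpha = 0.01
Step 1: grad_x = 2*4*-0.6794 = -5.4352, grad_y = 2*3*-2.5375 = -15.225
  x_1 = -0.6794 - 0.01*-5.4352 = -0.625
  y_1 = -2.5375 - 0.01*-15.225 = -2.3853
Step 2: grad_x = 2*4*-0.625 = -5.0004, grad_y = 2*3*-2.3853 = -14.3115
  x_2 = -0.625 - 0.01*-5.0004 = -0.575
  y_2 = -2.3853 - 0.01*-14.3115 = -2.2421
Step 3: grad_x = 2*4*-0.575 = -4.6004, grad_y = 2*3*-2.2421 = -13.4528
  x_3 = -0.575 - 0.01*-4.6004 = -0.529
  y_3 = -2.2421 - 0.01*-13.4528 = -2.1076
Step 4: grad_x = 2*4*-0.529 = -4.2323, grad_y = 2*3*-2.1076 = -12.6456
  x_4 = -0.529 - 0.01*-4.2323 = -0.4867
  y_4 = -2.1076 - 0.01*-12.6456 = -1.9812
f(-0.4867, -1.9812) = 4*(-0.4867)^2 + 3*(-1.9812)^2 = 12.7224


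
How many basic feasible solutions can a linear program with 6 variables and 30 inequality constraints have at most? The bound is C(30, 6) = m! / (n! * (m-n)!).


Each vertex corresponds to some choice of n active constraints out of m, so the number of vertices is at most C(m, n) = m! / (n!(m-n)!).
m = 30, n = 6
Numerator: 30 * 29 * 28 * 27 * 26 * 25
Denominator: 6! = 720
C(30, 6) = 593775


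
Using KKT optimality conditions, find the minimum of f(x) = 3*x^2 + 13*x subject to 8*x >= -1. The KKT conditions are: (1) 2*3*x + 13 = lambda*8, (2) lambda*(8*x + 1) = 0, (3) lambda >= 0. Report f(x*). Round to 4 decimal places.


Step 1: Try lambda = 0 (constraint inactive).
x_unc = -13/(2*3) = -2.1667
Check: 8*-2.1667 = -17.3336 < -1 -- violated!
Step 2: Constraint must be active: 8*x = -1
x* = -1/8 = -0.125
lambda = (2*3*(-0.125) + 13)/8 = 1.5313
Step 3: Compute optimal value.
f(x*) = 3*(-0.125)^2 + 13*(-0.125) = -1.5781


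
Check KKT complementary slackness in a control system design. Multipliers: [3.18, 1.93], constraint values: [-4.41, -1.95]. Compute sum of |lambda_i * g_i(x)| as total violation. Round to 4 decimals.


KKT complementary slackness check:
lambda_1 * g_1 = 3.18 * -4.41 = -14.0238
lambda_2 * g_2 = 1.93 * -1.95 = -3.7635
Total violation = 14.0238 + 3.7635 = 17.7873


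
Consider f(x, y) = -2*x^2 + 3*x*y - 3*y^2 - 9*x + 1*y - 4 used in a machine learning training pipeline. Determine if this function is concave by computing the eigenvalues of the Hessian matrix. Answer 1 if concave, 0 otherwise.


The Hessian of f(x,y) = -2*x^2 + 3*x*y - 3*y^2 - 9*x + 1*y - 4 is:
H = [[-4, 3], [3, -6]]
Trace = -4 - 6 = -10
Determinant = -4*-6 - (3)^2 = 15
Discriminant = (-10)^2 - 4*15 = 40.0
Eigenvalues: lambda_1 = -8.1623, lambda_2 = -1.8377
The function is concave.

1


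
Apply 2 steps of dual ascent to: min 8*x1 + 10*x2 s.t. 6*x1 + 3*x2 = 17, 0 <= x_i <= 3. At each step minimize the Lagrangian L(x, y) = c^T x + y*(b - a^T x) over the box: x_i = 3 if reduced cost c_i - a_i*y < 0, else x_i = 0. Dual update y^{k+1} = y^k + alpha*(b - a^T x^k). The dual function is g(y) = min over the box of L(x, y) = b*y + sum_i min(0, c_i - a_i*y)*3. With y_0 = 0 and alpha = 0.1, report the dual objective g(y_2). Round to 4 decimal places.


Dual ascent for LP: min 8*x1 + 10*x2, 6*x1 + 3*x2 = 17, 0 <= x_i <= 3
Step 1: y^k = 0.0, reduced costs: (8.0, 10.0)
  x^k = (0.0, 0.0), subgradient = b - a^T x = 17.0
  y^{k+1} = 0.0 + 0.1*17.0 = 1.7
Step 2: y^k = 1.7, reduced costs: (-2.2, 4.9)
  x^k = (3.0, 0.0), subgradient = b - a^T x = -1.0
  y^{k+1} = 1.7 + 0.1*-1.0 = 1.6
Dual objective at y_2 = 1.6: reduced costs (-1.6, 5.2), box minimizer x = (3.0, 0.0)
g(y_2) = b*y + (c1 - a1*y)*x1 + (c2 - a2*y)*x2 = 17*1.6 + (-1.6)*3.0 + 5.2*0.0 = 27.2 - 4.8 + 0.0 = 22.4


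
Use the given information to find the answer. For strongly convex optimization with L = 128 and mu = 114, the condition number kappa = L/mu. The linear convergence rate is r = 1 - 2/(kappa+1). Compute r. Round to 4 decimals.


Step 1: Compute the condition number.
kappa = L/mu = 128/114 = 1.1228
Step 2: Compute the convergence rate.
r = 1 - 2/(kappa + 1) = 1 - 2*mu/(L + mu) = (L - mu)/(L + mu) = 14/242 = 0.0579


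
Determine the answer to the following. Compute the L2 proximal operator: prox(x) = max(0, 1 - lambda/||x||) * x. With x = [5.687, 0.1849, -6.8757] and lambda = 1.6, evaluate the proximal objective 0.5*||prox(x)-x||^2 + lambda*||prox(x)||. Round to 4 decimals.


Step 1: Compute ||x||.
||x|| = 8.9248
Step 2: Compute scaling factor.
scale = max(0, 1 - 1.6/8.9248) = 0.8207
Step 3: prox(x) = [4.6675, 0.1518, -5.643]
||prox(x)|| = 7.3248
Step 4: Proximal objective.
0.5*||prox-x||^2 = 1.28
lambda*||prox|| = 11.7197
Total = 12.9996


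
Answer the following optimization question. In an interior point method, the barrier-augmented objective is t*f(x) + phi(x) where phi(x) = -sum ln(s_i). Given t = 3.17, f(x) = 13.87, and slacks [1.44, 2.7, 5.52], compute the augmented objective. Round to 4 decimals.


Step 1: Compute log-barrier.
ln values: [0.3646, 0.9933, 1.7084]
phi = -(0.3646 + 0.9933 + 1.7084) = -3.0663
Step 2: Compute augmented objective.
t*f(x) = 3.17*13.87 = 43.9679
Total = 43.9679 - 3.0663 = 40.9016


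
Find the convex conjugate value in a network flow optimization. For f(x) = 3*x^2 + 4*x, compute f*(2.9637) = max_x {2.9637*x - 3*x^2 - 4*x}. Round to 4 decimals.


f*(y) = sup_x {y*x - a*x^2 - b*x} = sup_x {(y-b)*x - a*x^2}
FOC: (y - b) - 2a*x = 0 => x* = (y - b)/(2a)
x* = (2.9637 - 4)/(2*3) = -0.1727
f*(2.9637) = (y-b)^2/(4a) = (2.9637 - 4)^2/(4*3)
= 1.0739/12 = 0.0895


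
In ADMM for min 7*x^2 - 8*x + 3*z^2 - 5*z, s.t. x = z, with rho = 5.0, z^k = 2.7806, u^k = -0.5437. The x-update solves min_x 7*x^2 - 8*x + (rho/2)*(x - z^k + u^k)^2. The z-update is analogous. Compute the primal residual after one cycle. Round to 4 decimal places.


ADMM iteration with rho = 5.0, z^k = 2.7806, u^k = -0.5437
Step 1: x-update.
Minimize 7*x^2 - 8*x + (5.0/2)*(x - 2.7806 - 0.5437)^2
FOC: (2*7 + 5.0)*x = 8 + 5.0*(2.7806 + 0.5437)
x^{k+1} = 1.2959
Step 2: z-update.
Minimize 3*z^2 - 5*z + (5.0/2)*(1.2959 - z - 0.5437)^2
FOC: (2*3 + 5.0)*z = 5 + 5.0*(1.2959 - 0.5437)
z^{k+1} = 0.7964
Step 3: u-update.
u^{k+1} = -0.5437 + 1.2959 - 0.7964 = -0.0443
Step 4: Primal residual = |1.2959 - 0.7964| = 0.4994


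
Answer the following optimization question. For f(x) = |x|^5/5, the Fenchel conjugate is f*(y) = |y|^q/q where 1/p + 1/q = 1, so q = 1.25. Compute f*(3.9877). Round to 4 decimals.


The conjugate exponent q satisfies 1/p + 1/q = 1.
p = 5, so q = 5/(5 - 1) = 1.25
|y|^q = 3.9877^1.25 = 5.6351
f*(3.9877) = 5.6351 / 1.25 = 4.5081


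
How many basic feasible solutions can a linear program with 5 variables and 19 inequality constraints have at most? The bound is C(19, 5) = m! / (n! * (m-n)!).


Each vertex corresponds to some choice of n active constraints out of m, so the number of vertices is at most C(m, n) = m! / (n!(m-n)!).
m = 19, n = 5
Numerator: 19 * 18 * 17 * 16 * 15
Denominator: 5! = 120
C(19, 5) = 11628


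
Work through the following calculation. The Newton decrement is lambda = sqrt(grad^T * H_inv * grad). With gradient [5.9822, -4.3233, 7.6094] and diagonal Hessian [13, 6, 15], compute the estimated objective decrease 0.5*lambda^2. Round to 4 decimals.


Step 1: H is diagonal, so H^(-1) * g = [0.4602, -0.7206, 0.5073].
Step 2: g^T H^(-1) g = sum_i g_i^2 / H_ii
  = (5.9822)^2/13 + (-4.3233)^2/6 + (7.6094)^2/15
  = 2.7528 + 3.1152 + 3.8602 = 9.7282
Step 3: Objective decrease = 0.5 * g^T H^(-1) g = 4.8641


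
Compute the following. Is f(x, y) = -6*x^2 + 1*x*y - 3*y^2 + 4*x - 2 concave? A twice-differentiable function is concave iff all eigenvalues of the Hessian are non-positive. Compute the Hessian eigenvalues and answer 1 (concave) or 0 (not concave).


The Hessian of f(x,y) = -6*x^2 + 1*x*y - 3*y^2 + 4*x - 2 is:
H = [[-12, 1], [1, -6]]
Trace = -12 - 6 = -18
Determinant = -12*-6 - (1)^2 = 71
Discriminant = (-18)^2 - 4*71 = 40.0
Eigenvalues: lambda_1 = -12.1623, lambda_2 = -5.8377
The function is concave.

1


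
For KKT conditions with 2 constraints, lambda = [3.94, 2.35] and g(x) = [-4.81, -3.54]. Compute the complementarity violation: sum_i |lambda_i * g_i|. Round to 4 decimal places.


KKT complementary slackness check:
lambda_1 * g_1 = 3.94 * -4.81 = -18.9514
lambda_2 * g_2 = 2.35 * -3.54 = -8.319
Total violation = 18.9514 + 8.319 = 27.2704


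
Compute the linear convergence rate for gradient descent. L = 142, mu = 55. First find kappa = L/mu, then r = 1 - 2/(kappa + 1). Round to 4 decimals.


Step 1: Compute the condition number.
kappa = L/mu = 142/55 = 2.5818
Step 2: Compute the convergence rate.
r = 1 - 2/(kappa + 1) = 1 - 2*mu/(L + mu) = (L - mu)/(L + mu) = 87/197 = 0.4416


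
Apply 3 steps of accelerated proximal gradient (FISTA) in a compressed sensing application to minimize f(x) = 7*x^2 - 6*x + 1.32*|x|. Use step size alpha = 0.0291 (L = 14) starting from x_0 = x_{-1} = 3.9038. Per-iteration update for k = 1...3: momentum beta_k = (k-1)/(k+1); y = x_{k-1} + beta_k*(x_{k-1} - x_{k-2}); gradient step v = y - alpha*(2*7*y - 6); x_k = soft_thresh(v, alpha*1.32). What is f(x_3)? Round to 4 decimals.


FISTA on f(x) = 7*x^2 - 6*x + 1.32*|x|
L = 14, alpha = 0.0291
Iteration 1: beta = 0.0, y = 3.9038 + 0.0*(3.9038 - 3.9038) = 3.9038
  grad(y) = 48.6532, v = y - alpha*grad = 2.488
  prox(v) = soft_thresh(2.488, 0.0384) = 2.4496
Iteration 2: beta = 0.3333, y = 2.4496 + 0.3333*(2.4496 - 3.9038) = 1.9648
  grad(y) = 21.5078, v = y - alpha*grad = 1.339
  prox(v) = soft_thresh(1.339, 0.0384) = 1.3006
Iteration 3: beta = 0.5, y = 1.3006 + 0.5*(1.3006 - 2.4496) = 0.726
  grad(y) = 4.1645, v = y - alpha*grad = 0.6049
  prox(v) = soft_thresh(0.6049, 0.0384) = 0.5664
f(x_3) = 7*0.5664^2 - 6*0.5664 + 1.32*|0.5664| = -0.405


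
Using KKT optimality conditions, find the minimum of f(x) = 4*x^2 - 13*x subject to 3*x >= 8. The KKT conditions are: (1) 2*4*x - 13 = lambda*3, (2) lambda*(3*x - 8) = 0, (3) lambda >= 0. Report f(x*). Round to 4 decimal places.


Step 1: Try lambda = 0 (constraint inactive).
x_unc = 13/(2*4) = 1.625
Check: 3*1.625 = 4.875 < 8 -- violated!
Step 2: Constraint must be active: 3*x = 8
x* = 8/3 = 2.6667 (rounded; the exact value 8/3 is used below)
lambda = (2*4*(8/3) - 13)/3 = 2.7778
Step 3: Compute optimal value.
f(x*) = 4*(8/3)^2 - 13*(8/3) = -6.2222


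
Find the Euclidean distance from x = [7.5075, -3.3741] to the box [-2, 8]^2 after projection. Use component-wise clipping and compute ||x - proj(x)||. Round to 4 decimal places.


Project each component onto [-2, 8].
clip(7.5075) = 7.5075, clip(-3.3741) = -2.0
Projection = [7.5075, -2.0]
Squared diffs: [0.0, 1.8882]
Distance = sqrt(1.8882) = 1.3741


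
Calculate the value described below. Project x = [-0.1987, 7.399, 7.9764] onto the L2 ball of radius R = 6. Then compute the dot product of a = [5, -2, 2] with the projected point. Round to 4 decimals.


Step 1: Compute ||x|| (intermediates to 6 decimals).
||x|| = sqrt((-0.1987)^2 + 7.399^2 + 7.9764^2) = 10.881527
Step 2: Project.
Since ||x|| > R, scale = R/||x|| = 6/10.881527 = 0.551393, proj(x) = scale * x
proj(x) = [-0.109562, 4.079757, 4.398131]
Step 3: Dot product.
a^T * proj(x) = 5*(-0.109562) - 2*4.079757 + 2*4.398131 = 0.0889


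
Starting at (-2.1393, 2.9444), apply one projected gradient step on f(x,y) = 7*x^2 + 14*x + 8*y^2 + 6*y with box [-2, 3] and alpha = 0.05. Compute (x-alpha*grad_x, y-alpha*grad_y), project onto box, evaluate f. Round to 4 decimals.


Step 1: Compute gradient at (-2.1393, 2.9444).
grad_x = 2*7*-2.1393 + 14 = -15.9502
grad_y = 2*8*2.9444 + 6 = 53.1104
Step 2: Gradient step.
x_raw = -2.1393 - 0.05*-15.9502 = -1.3418
y_raw = 2.9444 - 0.05*53.1104 = 0.2889
Step 3: Project onto [-2, 3].
x_proj = clip(-1.3418) = -1.3418
y_proj = clip(0.2889) = 0.2889
Step 4: Evaluate f.
f(-1.3418, 0.2889) = -3.7814


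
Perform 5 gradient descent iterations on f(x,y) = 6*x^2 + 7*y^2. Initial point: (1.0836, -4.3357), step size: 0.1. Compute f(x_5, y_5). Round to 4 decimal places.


Gradient descent on f(x,y) = 6*x^2 + 7*y^2.
Starting point: (1.0836, -4.3357), alpha = 0.1
Step 1: grad_x = 2*6*1.0836 = 13.0032, grad_y = 2*7*-4.3357 = -60.6998
  x_1 = 1.0836 - 0.1*13.0032 = -0.2167
  y_1 = -4.3357 - 0.1*-60.6998 = 1.7343
Step 2: grad_x = 2*6*-0.2167 = -2.6006, grad_y = 2*7*1.7343 = 24.2799
  x_2 = -0.2167 - 0.1*-2.6006 = 0.0433
  y_2 = 1.7343 - 0.1*24.2799 = -0.6937
Step 3: grad_x = 2*6*0.0433 = 0.5201, grad_y = 2*7*-0.6937 = -9.712
  x_3 = 0.0433 - 0.1*0.5201 = -0.0087
  y_3 = -0.6937 - 0.1*-9.712 = 0.2775
Step 4: grad_x = 2*6*-0.0087 = -0.104, grad_y = 2*7*0.2775 = 3.8848
  x_4 = -0.0087 - 0.1*-0.104 = 0.0017
  y_4 = 0.2775 - 0.1*3.8848 = -0.111
Step 5: grad_x = 2*6*0.0017 = 0.0208, grad_y = 2*7*-0.111 = -1.5539
  x_5 = 0.0017 - 0.1*0.0208 = -0.0003
  y_5 = -0.111 - 0.1*-1.5539 = 0.0444
f(-0.0003, 0.0444) = 6*(-0.0003)^2 + 7*0.0444^2 = 0.0138


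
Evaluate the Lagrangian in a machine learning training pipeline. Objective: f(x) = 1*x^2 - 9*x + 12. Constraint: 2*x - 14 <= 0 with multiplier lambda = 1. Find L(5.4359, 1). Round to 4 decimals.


Step 1: Evaluate f(x).
f(5.4359) = 1*5.4359^2 - 9*5.4359 + 12 = -7.3741
Step 2: Evaluate g(x).
g(5.4359) = 2*5.4359 - 14 = -3.1282
Step 3: Compute Lagrangian.
L = -7.3741 + 1*-3.1282 = -10.5023


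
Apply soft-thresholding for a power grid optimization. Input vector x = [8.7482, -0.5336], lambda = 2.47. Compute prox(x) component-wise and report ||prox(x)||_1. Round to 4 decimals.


Soft-thresholding with lambda = 2.47:
prox(8.7482) = sign(8.7482)*max(|8.7482| - 2.47, 0) = 6.2782
prox(-0.5336) = sign(-0.5336)*max(|-0.5336| - 2.47, 0) = 0.0
prox(x) = [6.2782, 0.0]
||prox(x)||_1 = 6.2782 + 0.0 = 6.2782


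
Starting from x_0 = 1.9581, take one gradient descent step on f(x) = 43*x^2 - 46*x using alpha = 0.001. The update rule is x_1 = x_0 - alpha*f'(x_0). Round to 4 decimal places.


We compute the gradient at x_0 and apply the update.
f'(x) = 86*x - 46
f'(1.9581) = 86*1.9581 - 46 = 122.3966
x_1 = 1.9581 - 0.001*122.3966 = 1.8357


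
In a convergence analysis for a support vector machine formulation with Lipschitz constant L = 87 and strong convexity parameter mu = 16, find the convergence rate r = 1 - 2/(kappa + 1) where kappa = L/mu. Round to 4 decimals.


Step 1: Compute the condition number.
kappa = L/mu = 87/16 = 5.4375
Step 2: Compute the convergence rate.
r = 1 - 2/(kappa + 1) = 1 - 2*mu/(L + mu) = (L - mu)/(L + mu) = 71/103 = 0.6893


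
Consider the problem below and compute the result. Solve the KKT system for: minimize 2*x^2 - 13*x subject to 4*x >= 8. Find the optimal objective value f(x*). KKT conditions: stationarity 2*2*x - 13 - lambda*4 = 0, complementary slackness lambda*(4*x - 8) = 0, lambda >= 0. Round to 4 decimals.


Step 1: Try lambda = 0 (constraint inactive).
Stationarity: 2*2*x - 13 = 0
x* = 13/(2*2) = 3.25
Check constraint: 4*3.25 = 13.0 >= 8 -- satisfied.
Step 2: Compute optimal value.
f(x*) = 2*3.25^2 - 13*3.25 = -21.125


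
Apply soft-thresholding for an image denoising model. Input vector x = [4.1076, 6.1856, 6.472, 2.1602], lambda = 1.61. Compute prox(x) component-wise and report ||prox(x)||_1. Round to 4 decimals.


Soft-thresholding with lambda = 1.61:
prox(4.1076) = sign(4.1076)*max(|4.1076| - 1.61, 0) = 2.4976
prox(6.1856) = sign(6.1856)*max(|6.1856| - 1.61, 0) = 4.5756
prox(6.472) = sign(6.472)*max(|6.472| - 1.61, 0) = 4.862
prox(2.1602) = sign(2.1602)*max(|2.1602| - 1.61, 0) = 0.5502
prox(x) = [2.4976, 4.5756, 4.862, 0.5502]
||prox(x)||_1 = 2.4976 + 4.5756 + 4.862 + 0.5502 = 12.4854


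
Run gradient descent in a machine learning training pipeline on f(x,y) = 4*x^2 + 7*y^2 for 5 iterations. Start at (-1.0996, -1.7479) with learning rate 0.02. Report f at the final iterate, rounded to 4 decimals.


Gradient descent on f(x,y) = 4*x^2 + 7*y^2.
Starting point: (-1.0996, -1.7479), alpha = 0.02
Step 1: grad_x = 2*4*-1.0996 = -8.7968, grad_y = 2*7*-1.7479 = -24.4706
  x_1 = -1.0996 - 0.02*-8.7968 = -0.9237
  y_1 = -1.7479 - 0.02*-24.4706 = -1.2585
Step 2: grad_x = 2*4*-0.9237 = -7.3893, grad_y = 2*7*-1.2585 = -17.6188
  x_2 = -0.9237 - 0.02*-7.3893 = -0.7759
  y_2 = -1.2585 - 0.02*-17.6188 = -0.9061
Step 3: grad_x = 2*4*-0.7759 = -6.207, grad_y = 2*7*-0.9061 = -12.6856
  x_3 = -0.7759 - 0.02*-6.207 = -0.6517
  y_3 = -0.9061 - 0.02*-12.6856 = -0.6524
Step 4: grad_x = 2*4*-0.6517 = -5.2139, grad_y = 2*7*-0.6524 = -9.1336
  x_4 = -0.6517 - 0.02*-5.2139 = -0.5475
  y_4 = -0.6524 - 0.02*-9.1336 = -0.4697
Step 5: grad_x = 2*4*-0.5475 = -4.3797, grad_y = 2*7*-0.4697 = -6.5762
  x_5 = -0.5475 - 0.02*-4.3797 = -0.4599
  y_5 = -0.4697 - 0.02*-6.5762 = -0.3382
f(-0.4599, -0.3382) = 4*(-0.4599)^2 + 7*(-0.3382)^2 = 1.6466


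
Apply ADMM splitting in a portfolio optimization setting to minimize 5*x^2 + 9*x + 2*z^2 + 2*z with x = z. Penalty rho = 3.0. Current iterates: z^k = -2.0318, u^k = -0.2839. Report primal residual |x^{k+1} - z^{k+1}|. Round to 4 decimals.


ADMM iteration with rho = 3.0, z^k = -2.0318, u^k = -0.2839
Step 1: x-update.
Minimize 5*x^2 + 9*x + (3.0/2)*(x + 2.0318 - 0.2839)^2
FOC: (2*5 + 3.0)*x = -9 + 3.0*(-2.0318 + 0.2839)
x^{k+1} = -1.0957
Step 2: z-update.
Minimize 2*z^2 + 2*z + (3.0/2)*(-1.0957 - z - 0.2839)^2
FOC: (2*2 + 3.0)*z = -2 + 3.0*(-1.0957 - 0.2839)
z^{k+1} = -0.877
Step 3: u-update.
u^{k+1} = -0.2839 - 1.0957 + 0.877 = -0.5026
Step 4: Primal residual = |-1.0957 + 0.877| = 0.2187


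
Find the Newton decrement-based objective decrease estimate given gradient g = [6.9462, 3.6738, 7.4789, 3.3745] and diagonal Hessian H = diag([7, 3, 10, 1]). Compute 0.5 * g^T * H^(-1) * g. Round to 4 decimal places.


Step 1: H is diagonal, so H^(-1) * g = [0.9923, 1.2246, 0.7479, 3.3745].
Step 2: g^T H^(-1) g = sum_i g_i^2 / H_ii
  = (6.9462)^2/7 + (3.6738)^2/3 + (7.4789)^2/10 + (3.3745)^2/1
  = 6.8928 + 4.4989 + 5.5934 + 11.3873 = 28.3724
Step 3: Objective decrease = 0.5 * g^T H^(-1) g = 14.1862


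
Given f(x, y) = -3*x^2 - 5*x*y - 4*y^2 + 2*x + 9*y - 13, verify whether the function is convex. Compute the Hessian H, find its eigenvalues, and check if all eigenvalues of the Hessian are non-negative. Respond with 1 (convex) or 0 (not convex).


The Hessian of f(x,y) = -3*x^2 - 5*x*y - 4*y^2 + 2*x + 9*y - 13 is:
H = [[-6, -5], [-5, -8]]
Trace = -6 - 8 = -14
Determinant = -6*-8 - (-5)^2 = 23
Discriminant = (-14)^2 - 4*23 = 104.0
Eigenvalues: lambda_1 = -12.099, lambda_2 = -1.901
The function is not convex.

0


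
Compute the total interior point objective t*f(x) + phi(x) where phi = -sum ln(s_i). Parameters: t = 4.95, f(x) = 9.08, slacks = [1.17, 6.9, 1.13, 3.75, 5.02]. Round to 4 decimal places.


Step 1: Compute log-barrier.
ln values: [0.157, 1.9315, 0.1222, 1.3218, 1.6134]
phi = -(0.157 + 1.9315 + 0.1222 + 1.3218 + 1.6134) = -5.1459
Step 2: Compute augmented objective.
t*f(x) = 4.95*9.08 = 44.946
Total = 44.946 - 5.1459 = 39.8001


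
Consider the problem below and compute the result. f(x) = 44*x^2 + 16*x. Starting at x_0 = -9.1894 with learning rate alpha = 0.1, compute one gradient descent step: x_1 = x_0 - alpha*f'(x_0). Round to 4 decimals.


We compute the gradient at x_0 and apply the update.
f'(x) = 88*x + 16
f'(-9.1894) = 88*-9.1894 + 16 = -792.6672
x_1 = -9.1894 - 0.1*-792.6672 = 70.0773


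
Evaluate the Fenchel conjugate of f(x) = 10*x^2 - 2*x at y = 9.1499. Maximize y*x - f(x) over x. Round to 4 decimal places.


f*(y) = sup_x {y*x - a*x^2 - b*x} = sup_x {(y-b)*x - a*x^2}
FOC: (y - b) - 2a*x = 0 => x* = (y - b)/(2a)
x* = (9.1499 + 2)/(2*10) = 0.5575
f*(9.1499) = (y-b)^2/(4a) = (9.1499 + 2)^2/(4*10)
= 124.3203/40 = 3.108


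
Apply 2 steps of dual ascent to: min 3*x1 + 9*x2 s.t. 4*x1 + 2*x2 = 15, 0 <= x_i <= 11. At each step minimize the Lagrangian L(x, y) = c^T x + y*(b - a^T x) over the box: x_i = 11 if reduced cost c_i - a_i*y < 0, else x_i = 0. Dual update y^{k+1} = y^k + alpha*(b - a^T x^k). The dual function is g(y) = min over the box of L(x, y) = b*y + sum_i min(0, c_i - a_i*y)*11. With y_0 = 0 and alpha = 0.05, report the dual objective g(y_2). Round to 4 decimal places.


Dual ascent for LP: min 3*x1 + 9*x2, 4*x1 + 2*x2 = 15, 0 <= x_i <= 11
Step 1: y^k = 0.0, reduced costs: (3.0, 9.0)
  x^k = (0.0, 0.0), subgradient = b - a^T x = 15.0
  y^{k+1} = 0.0 + 0.05*15.0 = 0.75
Step 2: y^k = 0.75, reduced costs: (0.0, 7.5)
  x^k = (0.0, 0.0), subgradient = b - a^T x = 15.0
  y^{k+1} = 0.75 + 0.05*15.0 = 1.5
Dual objective at y_2 = 1.5: reduced costs (-3.0, 6.0), box minimizer x = (11.0, 0.0)
g(y_2) = b*y + (c1 - a1*y)*x1 + (c2 - a2*y)*x2 = 15*1.5 + (-3.0)*11.0 + 6.0*0.0 = 22.5 - 33.0 + 0.0 = -10.5


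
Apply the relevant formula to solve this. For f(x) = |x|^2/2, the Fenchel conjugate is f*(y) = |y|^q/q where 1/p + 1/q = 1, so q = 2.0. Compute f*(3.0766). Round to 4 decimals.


The conjugate exponent q satisfies 1/p + 1/q = 1.
p = 2, so q = 2/(2 - 1) = 2.0
|y|^q = 3.0766^2.0 = 9.4655
f*(3.0766) = 9.4655 / 2.0 = 4.7327


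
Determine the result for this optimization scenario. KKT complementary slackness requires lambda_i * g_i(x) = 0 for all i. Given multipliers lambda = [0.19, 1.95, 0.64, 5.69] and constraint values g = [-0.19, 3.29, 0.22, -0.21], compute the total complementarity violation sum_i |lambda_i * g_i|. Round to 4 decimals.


KKT complementary slackness check:
lambda_1 * g_1 = 0.19 * -0.19 = -0.0361
lambda_2 * g_2 = 1.95 * 3.29 = 6.4155
lambda_3 * g_3 = 0.64 * 0.22 = 0.1408
lambda_4 * g_4 = 5.69 * -0.21 = -1.1949
Total violation = 0.0361 + 6.4155 + 0.1408 + 1.1949 = 7.7873


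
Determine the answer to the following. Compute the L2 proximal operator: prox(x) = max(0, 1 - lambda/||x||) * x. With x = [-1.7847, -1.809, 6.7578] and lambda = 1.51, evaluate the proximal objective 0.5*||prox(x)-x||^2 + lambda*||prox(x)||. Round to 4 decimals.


Step 1: Compute ||x||.
||x|| = 7.2198
Step 2: Compute scaling factor.
scale = max(0, 1 - 1.51/7.2198) = 0.7909
Step 3: prox(x) = [-1.4114, -1.4307, 5.3444]
||prox(x)|| = 5.7098
Step 4: Proximal objective.
0.5*||prox-x||^2 = 1.1401
lambda*||prox|| = 8.6218
Total = 9.7618


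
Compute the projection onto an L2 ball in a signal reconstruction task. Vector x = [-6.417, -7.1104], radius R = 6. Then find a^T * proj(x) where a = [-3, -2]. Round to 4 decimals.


Step 1: Compute ||x|| (intermediates to 6 decimals).
||x|| = sqrt((-6.417)^2 + (-7.1104)^2) = 9.577874
Step 2: Project.
Since ||x|| > R, scale = R/||x|| = 6/9.577874 = 0.626444, proj(x) = scale * x
proj(x) = [-4.019891, -4.454267]
Step 3: Dot product.
a^T * proj(x) = -3*(-4.019891) - 2*(-4.454267) = 20.9682


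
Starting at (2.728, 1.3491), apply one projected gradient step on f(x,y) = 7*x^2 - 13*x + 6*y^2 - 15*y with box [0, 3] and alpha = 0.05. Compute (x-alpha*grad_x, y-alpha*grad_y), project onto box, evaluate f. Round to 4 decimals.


Step 1: Compute gradient at (2.728, 1.3491).
grad_x = 2*7*2.728 - 13 = 25.192
grad_y = 2*6*1.3491 - 15 = 1.1892
Step 2: Gradient step.
x_raw = 2.728 - 0.05*25.192 = 1.4684
y_raw = 1.3491 - 0.05*1.1892 = 1.2896
Step 3: Project onto [0, 3].
x_proj = clip(1.4684) = 1.4684
y_proj = clip(1.2896) = 1.2896
Step 4: Evaluate f.
f(1.4684, 1.2896) = -13.3614


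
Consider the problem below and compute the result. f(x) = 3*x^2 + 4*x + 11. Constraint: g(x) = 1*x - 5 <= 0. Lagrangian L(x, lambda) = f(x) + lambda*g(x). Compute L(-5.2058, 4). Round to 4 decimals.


Step 1: Evaluate f(x).
f(-5.2058) = 3*(-5.2058)^2 + 4*(-5.2058) + 11 = 71.4779
Step 2: Evaluate g(x).
g(-5.2058) = 1*-5.2058 - 5 = -10.2058
Step 3: Compute Lagrangian.
L = 71.4779 + 4*-10.2058 = 30.6547


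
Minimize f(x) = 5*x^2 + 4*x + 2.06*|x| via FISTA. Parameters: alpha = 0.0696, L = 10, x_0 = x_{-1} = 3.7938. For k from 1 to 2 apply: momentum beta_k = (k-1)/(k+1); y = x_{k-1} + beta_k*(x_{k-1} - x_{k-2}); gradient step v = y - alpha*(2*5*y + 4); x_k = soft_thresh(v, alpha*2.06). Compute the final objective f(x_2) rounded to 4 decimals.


FISTA on f(x) = 5*x^2 + 4*x + 2.06*|x|
L = 10, alpha = 0.0696
Iteration 1: beta = 0.0, y = 3.7938 + 0.0*(3.7938 - 3.7938) = 3.7938
  grad(y) = 41.938, v = y - alpha*grad = 0.8749
  prox(v) = soft_thresh(0.8749, 0.1434) = 0.7315
Iteration 2: beta = 0.3333, y = 0.7315 + 0.3333*(0.7315 - 3.7938) = -0.2892
  grad(y) = 1.1079, v = y - alpha*grad = -0.3663
  prox(v) = soft_thresh(-0.3663, 0.1434) = -0.2229
f(x_2) = 5*(-0.2229)^2 + 4*(-0.2229) + 2.06*|-0.2229| = -0.184


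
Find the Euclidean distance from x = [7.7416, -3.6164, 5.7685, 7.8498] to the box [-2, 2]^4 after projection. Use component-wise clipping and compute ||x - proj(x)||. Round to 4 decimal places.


Project each component onto [-2, 2].
clip(7.7416) = 2.0, clip(-3.6164) = -2.0, clip(5.7685) = 2.0, clip(7.8498) = 2.0
Projection = [2.0, -2.0, 2.0, 2.0]
Squared diffs: [32.966, 2.6127, 14.2016, 34.2202]
Distance = sqrt(84.0005) = 9.1652


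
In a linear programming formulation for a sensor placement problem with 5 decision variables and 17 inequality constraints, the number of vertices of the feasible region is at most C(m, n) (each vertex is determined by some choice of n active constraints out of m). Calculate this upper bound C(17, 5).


Each vertex corresponds to some choice of n active constraints out of m, so the number of vertices is at most C(m, n) = m! / (n!(m-n)!).
m = 17, n = 5
Numerator: 17 * 16 * 15 * 14 * 13
Denominator: 5! = 120
C(17, 5) = 6188


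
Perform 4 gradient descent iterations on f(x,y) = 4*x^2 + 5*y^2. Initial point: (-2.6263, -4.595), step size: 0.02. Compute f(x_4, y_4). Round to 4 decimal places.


Gradient descent on f(x,y) = 4*x^2 + 5*y^2.
Starting point: (-2.6263, -4.595), alpha = 0.02
Step 1: grad_x = 2*4*-2.6263 = -21.0104, grad_y = 2*5*-4.595 = -45.95
  x_1 = -2.6263 - 0.02*-21.0104 = -2.2061
  y_1 = -4.595 - 0.02*-45.95 = -3.676
Step 2: grad_x = 2*4*-2.2061 = -17.6487, grad_y = 2*5*-3.676 = -36.76
  x_2 = -2.2061 - 0.02*-17.6487 = -1.8531
  y_2 = -3.676 - 0.02*-36.76 = -2.9408
Step 3: grad_x = 2*4*-1.8531 = -14.8249, grad_y = 2*5*-2.9408 = -29.408
  x_3 = -1.8531 - 0.02*-14.8249 = -1.5566
  y_3 = -2.9408 - 0.02*-29.408 = -2.3526
Step 4: grad_x = 2*4*-1.5566 = -12.4529, grad_y = 2*5*-2.3526 = -23.5264
  x_4 = -1.5566 - 0.02*-12.4529 = -1.3076
  y_4 = -2.3526 - 0.02*-23.5264 = -1.8821
f(-1.3076, -1.8821) = 4*(-1.3076)^2 + 5*(-1.8821)^2 = 24.5506


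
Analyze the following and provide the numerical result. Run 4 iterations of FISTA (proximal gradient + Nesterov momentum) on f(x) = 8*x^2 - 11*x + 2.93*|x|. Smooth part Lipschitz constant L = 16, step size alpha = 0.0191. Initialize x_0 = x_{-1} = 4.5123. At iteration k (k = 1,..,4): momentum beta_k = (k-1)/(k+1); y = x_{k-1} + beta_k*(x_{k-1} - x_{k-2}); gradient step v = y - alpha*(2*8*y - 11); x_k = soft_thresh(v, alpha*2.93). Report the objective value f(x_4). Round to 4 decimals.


FISTA on f(x) = 8*x^2 - 11*x + 2.93*|x|
L = 16, alpha = 0.0191
Iteration 1: beta = 0.0, y = 4.5123 + 0.0*(4.5123 - 4.5123) = 4.5123
  grad(y) = 61.1968, v = y - alpha*grad = 3.3434
  prox(v) = soft_thresh(3.3434, 0.056) = 3.2875
Iteration 2: beta = 0.3333, y = 3.2875 + 0.3333*(3.2875 - 4.5123) = 2.8792
  grad(y) = 35.0673, v = y - alpha*grad = 2.2094
  prox(v) = soft_thresh(2.2094, 0.056) = 2.1535
Iteration 3: beta = 0.5, y = 2.1535 + 0.5*(2.1535 - 3.2875) = 1.5864
  grad(y) = 14.3831, v = y - alpha*grad = 1.3117
  prox(v) = soft_thresh(1.3117, 0.056) = 1.2558
Iteration 4: beta = 0.6, y = 1.2558 + 0.6*(1.2558 - 2.1535) = 0.7171
  grad(y) = 0.4744, v = y - alpha*grad = 0.7081
  prox(v) = soft_thresh(0.7081, 0.056) = 0.6521
f(x_4) = 8*0.6521^2 - 11*0.6521 + 2.93*|0.6521| = -1.8605
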